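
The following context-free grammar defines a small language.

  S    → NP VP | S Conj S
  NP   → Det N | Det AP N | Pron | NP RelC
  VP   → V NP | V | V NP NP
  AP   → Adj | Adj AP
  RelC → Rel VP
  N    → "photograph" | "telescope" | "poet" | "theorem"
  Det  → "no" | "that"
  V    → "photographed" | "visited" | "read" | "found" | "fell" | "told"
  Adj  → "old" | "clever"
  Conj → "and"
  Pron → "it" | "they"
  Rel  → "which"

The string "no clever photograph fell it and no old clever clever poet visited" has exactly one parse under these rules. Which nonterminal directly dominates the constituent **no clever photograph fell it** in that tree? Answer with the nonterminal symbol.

S

S
  S
    NP
      Det: no
      AP
        Adj: clever
      N: photograph
    VP
      V: fell
      NP
        Pron: it
  Conj: and
  S
    NP
      Det: no
      AP
        Adj: old
        AP
          Adj: clever
          AP
            Adj: clever
      N: poet
    VP
      V: visited
The span 'no clever photograph fell it' is the S node built by S → NP VP.
Its mother is the S built by S → S Conj S.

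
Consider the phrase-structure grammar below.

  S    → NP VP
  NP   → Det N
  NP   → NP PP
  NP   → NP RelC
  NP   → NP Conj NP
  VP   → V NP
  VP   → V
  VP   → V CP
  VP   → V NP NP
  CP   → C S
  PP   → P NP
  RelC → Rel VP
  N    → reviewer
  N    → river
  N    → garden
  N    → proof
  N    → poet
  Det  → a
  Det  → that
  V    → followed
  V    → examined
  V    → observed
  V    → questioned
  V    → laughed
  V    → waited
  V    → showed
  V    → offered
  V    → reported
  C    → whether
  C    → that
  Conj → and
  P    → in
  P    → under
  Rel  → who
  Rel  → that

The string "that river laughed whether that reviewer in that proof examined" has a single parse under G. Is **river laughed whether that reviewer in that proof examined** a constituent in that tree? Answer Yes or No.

No

[S [NP [Det that] [N river]] [VP [V laughed] [CP [C whether] [S [NP [NP [Det that] [N reviewer]] [PP [P in] [NP [Det that] [N proof]]]] [VP [V examined]]]]]]
The smallest constituent containing 'river laughed whether that reviewer in that proof examined' is the S spanning 'that river laughed whether that reviewer in that proof examined'; no single node in the tree dominates exactly the given words.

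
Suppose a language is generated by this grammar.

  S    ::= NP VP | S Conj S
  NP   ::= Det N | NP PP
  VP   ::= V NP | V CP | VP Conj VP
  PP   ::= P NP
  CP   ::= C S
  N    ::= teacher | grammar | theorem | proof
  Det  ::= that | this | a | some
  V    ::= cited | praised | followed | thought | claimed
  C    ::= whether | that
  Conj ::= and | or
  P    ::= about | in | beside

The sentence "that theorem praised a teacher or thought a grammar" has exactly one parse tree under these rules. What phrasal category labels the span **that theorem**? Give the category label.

NP

S
  NP
    Det: that
    N: theorem
  VP
    VP
      V: praised
      NP
        Det: a
        N: teacher
    Conj: or
    VP
      V: thought
      NP
        Det: a
        N: grammar
The span 'that theorem' is the NP node built by NP → Det N.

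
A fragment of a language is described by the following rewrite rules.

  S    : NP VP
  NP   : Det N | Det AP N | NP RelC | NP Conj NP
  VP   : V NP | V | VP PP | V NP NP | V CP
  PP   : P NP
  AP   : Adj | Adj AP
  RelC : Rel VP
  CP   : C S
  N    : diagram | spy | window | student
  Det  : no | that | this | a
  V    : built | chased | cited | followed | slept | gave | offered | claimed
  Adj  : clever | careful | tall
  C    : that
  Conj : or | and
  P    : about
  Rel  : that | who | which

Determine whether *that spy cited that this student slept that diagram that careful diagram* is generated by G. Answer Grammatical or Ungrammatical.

Grammatical

S
  NP
    Det: that
    N: spy
  VP
    V: cited
    CP
      C: that
      S
        NP
          Det: this
          N: student
        VP
          V: slept
          NP
            Det: that
            N: diagram
          NP
            Det: that
            AP
              Adj: careful
            N: diagram
Every word is introduced by a lexical rule and the phrasal rules combine the resulting categories into a single S.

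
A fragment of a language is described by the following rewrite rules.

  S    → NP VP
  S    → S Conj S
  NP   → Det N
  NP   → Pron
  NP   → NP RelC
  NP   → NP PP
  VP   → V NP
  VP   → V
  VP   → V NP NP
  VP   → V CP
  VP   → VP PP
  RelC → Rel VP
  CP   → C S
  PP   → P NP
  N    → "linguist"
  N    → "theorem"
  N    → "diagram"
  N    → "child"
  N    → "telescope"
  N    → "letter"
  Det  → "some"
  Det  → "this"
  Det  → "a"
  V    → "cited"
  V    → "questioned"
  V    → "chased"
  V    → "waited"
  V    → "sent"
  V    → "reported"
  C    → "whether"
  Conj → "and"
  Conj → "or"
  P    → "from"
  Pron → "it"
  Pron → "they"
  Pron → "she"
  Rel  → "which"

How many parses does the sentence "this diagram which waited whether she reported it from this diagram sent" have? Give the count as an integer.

Two of the 4 distinct bracketings:
[S [NP [NP [Det this] [N diagram]] [RelC [Rel which] [VP [V waited] [CP [C whether] [S [NP [Pron she]] [VP [V reported] [NP [NP [Pron it]] [PP [P from] [NP [Det this] [N diagram]]]]]]]]]] [VP [V sent]]]
[S [NP [NP [Det this] [N diagram]] [RelC [Rel which] [VP [V waited] [CP [C whether] [S [NP [Pron she]] [VP [VP [V reported] [NP [Pron it]]] [PP [P from] [NP [Det this] [N diagram]]]]]]]]] [VP [V sent]]]
The difference turns on whether NP → NP PP is used at the relevant span, versus an alternative expansion of NP.

4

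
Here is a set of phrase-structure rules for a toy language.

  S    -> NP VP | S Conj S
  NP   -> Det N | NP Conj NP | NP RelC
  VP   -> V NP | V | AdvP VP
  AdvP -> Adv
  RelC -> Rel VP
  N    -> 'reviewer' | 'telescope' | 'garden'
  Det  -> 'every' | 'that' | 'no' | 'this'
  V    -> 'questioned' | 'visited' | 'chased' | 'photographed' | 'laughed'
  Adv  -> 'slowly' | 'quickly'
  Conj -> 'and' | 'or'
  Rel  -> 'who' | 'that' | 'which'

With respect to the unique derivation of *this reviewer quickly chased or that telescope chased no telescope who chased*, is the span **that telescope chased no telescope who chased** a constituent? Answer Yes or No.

[S [S [NP [Det this] [N reviewer]] [VP [AdvP [Adv quickly]] [VP [V chased]]]] [Conj or] [S [NP [Det that] [N telescope]] [VP [V chased] [NP [NP [Det no] [N telescope]] [RelC [Rel who] [VP [V chased]]]]]]]
The words 'that telescope chased no telescope who chased' are exhaustively dominated by a single S node (built by S → NP VP), so they form a constituent.

Yes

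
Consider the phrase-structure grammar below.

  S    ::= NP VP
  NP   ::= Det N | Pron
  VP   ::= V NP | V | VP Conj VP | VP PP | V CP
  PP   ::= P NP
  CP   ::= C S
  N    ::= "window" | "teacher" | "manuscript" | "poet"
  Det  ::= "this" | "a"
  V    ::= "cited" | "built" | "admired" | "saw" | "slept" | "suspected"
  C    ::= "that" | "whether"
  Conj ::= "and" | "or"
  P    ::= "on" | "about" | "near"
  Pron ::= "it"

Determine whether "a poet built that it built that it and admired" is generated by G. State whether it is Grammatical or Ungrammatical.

For S → NP VP, the only prefix that parses as NP is 'a poet', but the remainder 'built that it built that it and admired' is not a VP under these rules.

Ungrammatical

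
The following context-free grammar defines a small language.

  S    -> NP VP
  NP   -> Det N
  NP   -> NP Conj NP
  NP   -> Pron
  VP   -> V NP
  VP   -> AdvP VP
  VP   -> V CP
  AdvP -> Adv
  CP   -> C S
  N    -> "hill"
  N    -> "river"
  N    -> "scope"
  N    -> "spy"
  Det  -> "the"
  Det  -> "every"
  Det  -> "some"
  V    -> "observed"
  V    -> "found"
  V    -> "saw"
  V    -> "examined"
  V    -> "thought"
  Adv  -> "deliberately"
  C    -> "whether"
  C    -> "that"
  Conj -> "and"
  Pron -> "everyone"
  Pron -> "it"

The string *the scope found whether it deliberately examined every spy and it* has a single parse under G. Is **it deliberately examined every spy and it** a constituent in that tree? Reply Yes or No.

[S [NP [Det the] [N scope]] [VP [V found] [CP [C whether] [S [NP [Pron it]] [VP [AdvP [Adv deliberately]] [VP [V examined] [NP [NP [Det every] [N spy]] [Conj and] [NP [Pron it]]]]]]]]]
The words 'it deliberately examined every spy and it' are exhaustively dominated by a single S node (built by S → NP VP), so they form a constituent.

Yes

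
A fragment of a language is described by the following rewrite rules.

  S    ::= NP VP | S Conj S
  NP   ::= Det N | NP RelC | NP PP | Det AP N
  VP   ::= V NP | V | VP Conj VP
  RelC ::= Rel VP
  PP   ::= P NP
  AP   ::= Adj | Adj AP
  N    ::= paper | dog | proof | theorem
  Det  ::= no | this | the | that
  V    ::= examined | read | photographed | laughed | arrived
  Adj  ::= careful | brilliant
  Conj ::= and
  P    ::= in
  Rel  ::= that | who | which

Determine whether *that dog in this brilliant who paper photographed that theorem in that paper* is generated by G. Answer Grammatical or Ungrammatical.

Ungrammatical

An Adj word can never sit immediately before a Rel word in any string this grammar generates, so the substring 'brilliant who' rules out a derivation.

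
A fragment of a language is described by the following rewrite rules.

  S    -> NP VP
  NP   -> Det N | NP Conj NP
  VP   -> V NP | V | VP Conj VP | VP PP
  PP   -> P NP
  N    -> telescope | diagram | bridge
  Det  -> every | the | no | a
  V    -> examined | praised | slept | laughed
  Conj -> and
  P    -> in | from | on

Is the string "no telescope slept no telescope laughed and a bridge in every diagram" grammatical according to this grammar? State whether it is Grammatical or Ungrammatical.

Ungrammatical

For S → NP VP, the only prefix that parses as NP is 'no telescope', but the remainder 'slept no telescope laughed and a bridge in every diagram' is not a VP under these rules.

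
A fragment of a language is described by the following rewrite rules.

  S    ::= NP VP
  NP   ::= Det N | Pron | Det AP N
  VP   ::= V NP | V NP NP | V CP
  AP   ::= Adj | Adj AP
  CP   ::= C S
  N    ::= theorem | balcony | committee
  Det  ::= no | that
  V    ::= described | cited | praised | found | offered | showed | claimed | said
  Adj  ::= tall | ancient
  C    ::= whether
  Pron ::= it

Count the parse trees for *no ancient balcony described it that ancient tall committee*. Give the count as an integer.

[S [NP [Det no] [AP [Adj ancient]] [N balcony]] [VP [V described] [NP [Pron it]] [NP [Det that] [AP [Adj ancient] [AP [Adj tall]]] [N committee]]]]
No rule offers an alternative attachment or grouping for any span, so this is the only derivation.

1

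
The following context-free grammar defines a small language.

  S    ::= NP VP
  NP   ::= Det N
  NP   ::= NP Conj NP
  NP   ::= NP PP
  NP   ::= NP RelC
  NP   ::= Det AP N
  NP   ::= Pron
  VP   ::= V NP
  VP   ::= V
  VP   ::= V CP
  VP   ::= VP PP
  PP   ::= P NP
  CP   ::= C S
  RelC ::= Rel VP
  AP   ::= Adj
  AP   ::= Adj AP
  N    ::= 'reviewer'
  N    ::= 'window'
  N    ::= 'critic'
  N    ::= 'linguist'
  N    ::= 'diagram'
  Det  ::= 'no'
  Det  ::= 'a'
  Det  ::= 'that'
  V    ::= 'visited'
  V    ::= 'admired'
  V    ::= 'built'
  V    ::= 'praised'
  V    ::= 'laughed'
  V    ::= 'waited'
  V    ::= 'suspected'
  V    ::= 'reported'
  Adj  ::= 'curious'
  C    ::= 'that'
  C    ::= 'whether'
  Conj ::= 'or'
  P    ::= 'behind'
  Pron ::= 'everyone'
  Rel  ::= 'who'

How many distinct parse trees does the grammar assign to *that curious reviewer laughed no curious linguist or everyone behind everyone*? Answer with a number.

3

Two of the 3 distinct bracketings:
[S [NP [Det that] [AP [Adj curious]] [N reviewer]] [VP [V laughed] [NP [NP [Det no] [AP [Adj curious]] [N linguist]] [Conj or] [NP [NP [Pron everyone]] [PP [P behind] [NP [Pron everyone]]]]]]]
[S [NP [Det that] [AP [Adj curious]] [N reviewer]] [VP [V laughed] [NP [NP [NP [Det no] [AP [Adj curious]] [N linguist]] [Conj or] [NP [Pron everyone]]] [PP [P behind] [NP [Pron everyone]]]]]]
The trees differ in how a recursive rule is bracketed over the same span.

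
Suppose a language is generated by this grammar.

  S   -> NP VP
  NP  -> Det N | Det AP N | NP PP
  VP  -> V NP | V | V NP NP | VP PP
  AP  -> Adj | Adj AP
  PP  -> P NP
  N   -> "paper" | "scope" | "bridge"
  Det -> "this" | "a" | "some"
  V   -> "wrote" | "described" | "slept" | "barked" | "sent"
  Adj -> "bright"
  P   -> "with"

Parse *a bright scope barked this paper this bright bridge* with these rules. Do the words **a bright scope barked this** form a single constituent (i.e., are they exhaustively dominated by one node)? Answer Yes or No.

No

[S [NP [Det a] [AP [Adj bright]] [N scope]] [VP [V barked] [NP [Det this] [N paper]] [NP [Det this] [AP [Adj bright]] [N bridge]]]]
The smallest constituent containing 'a bright scope barked this' is the S spanning 'a bright scope barked this paper this bright bridge'; no single node in the tree dominates exactly the given words.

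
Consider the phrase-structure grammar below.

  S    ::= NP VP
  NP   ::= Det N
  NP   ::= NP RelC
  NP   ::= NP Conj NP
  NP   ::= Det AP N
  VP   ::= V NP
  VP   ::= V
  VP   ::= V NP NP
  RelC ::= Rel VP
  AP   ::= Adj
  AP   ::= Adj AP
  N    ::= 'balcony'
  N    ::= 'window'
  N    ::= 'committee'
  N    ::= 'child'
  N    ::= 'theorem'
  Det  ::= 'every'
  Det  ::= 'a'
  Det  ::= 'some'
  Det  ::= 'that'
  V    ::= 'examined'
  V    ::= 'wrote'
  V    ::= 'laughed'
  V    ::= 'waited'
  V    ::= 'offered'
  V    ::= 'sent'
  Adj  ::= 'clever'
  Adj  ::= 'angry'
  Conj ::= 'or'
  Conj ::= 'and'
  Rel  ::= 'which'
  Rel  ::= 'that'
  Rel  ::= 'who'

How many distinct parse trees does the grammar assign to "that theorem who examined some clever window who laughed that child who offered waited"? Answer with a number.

Two of the 7 distinct bracketings:
[S [NP [NP [Det that] [N theorem]] [RelC [Rel who] [VP [V examined] [NP [NP [Det some] [AP [Adj clever]] [N window]] [RelC [Rel who] [VP [V laughed] [NP [NP [Det that] [N child]] [RelC [Rel who] [VP [V offered]]]]]]]]]] [VP [V waited]]]
[S [NP [NP [Det that] [N theorem]] [RelC [Rel who] [VP [V examined] [NP [NP [NP [Det some] [AP [Adj clever]] [N window]] [RelC [Rel who] [VP [V laughed] [NP [Det that] [N child]]]]] [RelC [Rel who] [VP [V offered]]]]]]] [VP [V waited]]]
The trees differ in how a recursive rule is bracketed over the same span.

7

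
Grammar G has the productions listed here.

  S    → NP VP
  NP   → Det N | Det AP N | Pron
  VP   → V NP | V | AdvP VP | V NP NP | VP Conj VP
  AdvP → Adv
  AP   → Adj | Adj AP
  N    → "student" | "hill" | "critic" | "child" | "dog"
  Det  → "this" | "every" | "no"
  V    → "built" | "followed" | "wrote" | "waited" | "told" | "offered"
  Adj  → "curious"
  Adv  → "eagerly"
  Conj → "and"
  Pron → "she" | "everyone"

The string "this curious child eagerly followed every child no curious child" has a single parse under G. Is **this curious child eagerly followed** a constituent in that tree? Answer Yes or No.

No

[S [NP [Det this] [AP [Adj curious]] [N child]] [VP [AdvP [Adv eagerly]] [VP [V followed] [NP [Det every] [N child]] [NP [Det no] [AP [Adj curious]] [N child]]]]]
The smallest constituent containing 'this curious child eagerly followed' is the S spanning 'this curious child eagerly followed every child no curious child'; no single node in the tree dominates exactly the given words.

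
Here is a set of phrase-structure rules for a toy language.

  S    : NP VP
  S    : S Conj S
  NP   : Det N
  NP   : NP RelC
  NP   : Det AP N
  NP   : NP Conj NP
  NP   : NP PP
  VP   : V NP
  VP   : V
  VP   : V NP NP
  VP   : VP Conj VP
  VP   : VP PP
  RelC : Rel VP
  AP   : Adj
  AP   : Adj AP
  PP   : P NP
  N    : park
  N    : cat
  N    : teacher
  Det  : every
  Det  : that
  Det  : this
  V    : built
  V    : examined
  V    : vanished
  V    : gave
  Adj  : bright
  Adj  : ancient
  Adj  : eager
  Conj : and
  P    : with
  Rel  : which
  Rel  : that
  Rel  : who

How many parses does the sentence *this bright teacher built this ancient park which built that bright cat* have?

The two bracketings:
[S [NP [Det this] [AP [Adj bright]] [N teacher]] [VP [V built] [NP [NP [Det this] [AP [Adj ancient]] [N park]] [RelC [Rel which] [VP [V built] [NP [Det that] [AP [Adj bright]] [N cat]]]]]]]
[S [NP [Det this] [AP [Adj bright]] [N teacher]] [VP [V built] [NP [NP [Det this] [AP [Adj ancient]] [N park]] [RelC [Rel which] [VP [V built]]]] [NP [Det that] [AP [Adj bright]] [N cat]]]]
The difference turns on whether VP → V is used at the relevant span, versus an alternative expansion of VP.

2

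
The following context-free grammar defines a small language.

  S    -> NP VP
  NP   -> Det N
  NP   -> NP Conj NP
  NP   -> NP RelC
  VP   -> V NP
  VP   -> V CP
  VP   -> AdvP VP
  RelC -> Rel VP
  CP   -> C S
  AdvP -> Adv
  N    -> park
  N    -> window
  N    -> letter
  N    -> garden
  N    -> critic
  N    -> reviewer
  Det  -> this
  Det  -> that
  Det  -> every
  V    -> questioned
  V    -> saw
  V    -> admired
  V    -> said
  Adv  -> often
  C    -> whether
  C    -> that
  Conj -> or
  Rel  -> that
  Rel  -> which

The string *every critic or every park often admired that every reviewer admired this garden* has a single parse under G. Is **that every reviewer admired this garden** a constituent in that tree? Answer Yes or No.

[S [NP [NP [Det every] [N critic]] [Conj or] [NP [Det every] [N park]]] [VP [AdvP [Adv often]] [VP [V admired] [CP [C that] [S [NP [Det every] [N reviewer]] [VP [V admired] [NP [Det this] [N garden]]]]]]]]
The words 'that every reviewer admired this garden' are exhaustively dominated by a single CP node (built by CP → C S), so they form a constituent.

Yes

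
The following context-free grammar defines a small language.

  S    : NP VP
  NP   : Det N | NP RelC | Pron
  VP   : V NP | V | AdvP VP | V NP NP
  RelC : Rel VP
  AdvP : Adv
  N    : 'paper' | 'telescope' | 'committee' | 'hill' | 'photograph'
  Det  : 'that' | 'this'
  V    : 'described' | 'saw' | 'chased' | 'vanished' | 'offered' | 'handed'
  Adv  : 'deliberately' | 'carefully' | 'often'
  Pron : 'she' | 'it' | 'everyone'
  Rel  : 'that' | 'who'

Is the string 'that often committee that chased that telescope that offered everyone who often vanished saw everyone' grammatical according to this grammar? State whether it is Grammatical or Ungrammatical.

An Adv word can never sit immediately before an N word in any string this grammar generates, so the substring 'often committee' rules out a derivation.

Ungrammatical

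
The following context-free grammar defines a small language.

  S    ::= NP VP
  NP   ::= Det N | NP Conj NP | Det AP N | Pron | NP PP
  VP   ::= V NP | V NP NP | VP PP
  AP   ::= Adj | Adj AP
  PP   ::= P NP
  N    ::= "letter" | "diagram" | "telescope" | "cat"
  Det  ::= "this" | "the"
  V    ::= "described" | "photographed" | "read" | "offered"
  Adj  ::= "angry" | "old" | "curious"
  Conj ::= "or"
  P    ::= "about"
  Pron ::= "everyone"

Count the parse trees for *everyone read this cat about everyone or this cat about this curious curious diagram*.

Two of the 10 distinct bracketings:
[S [NP [Pron everyone]] [VP [V read] [NP [NP [NP [Det this] [N cat]] [PP [P about] [NP [Pron everyone]]]] [Conj or] [NP [NP [Det this] [N cat]] [PP [P about] [NP [Det this] [AP [Adj curious] [AP [Adj curious]]] [N diagram]]]]]]]
[S [NP [Pron everyone]] [VP [V read] [NP [NP [Det this] [N cat]] [PP [P about] [NP [NP [Pron everyone]] [Conj or] [NP [NP [Det this] [N cat]] [PP [P about] [NP [Det this] [AP [Adj curious] [AP [Adj curious]]] [N diagram]]]]]]]]]
The trees differ in how a recursive rule is bracketed over the same span.

10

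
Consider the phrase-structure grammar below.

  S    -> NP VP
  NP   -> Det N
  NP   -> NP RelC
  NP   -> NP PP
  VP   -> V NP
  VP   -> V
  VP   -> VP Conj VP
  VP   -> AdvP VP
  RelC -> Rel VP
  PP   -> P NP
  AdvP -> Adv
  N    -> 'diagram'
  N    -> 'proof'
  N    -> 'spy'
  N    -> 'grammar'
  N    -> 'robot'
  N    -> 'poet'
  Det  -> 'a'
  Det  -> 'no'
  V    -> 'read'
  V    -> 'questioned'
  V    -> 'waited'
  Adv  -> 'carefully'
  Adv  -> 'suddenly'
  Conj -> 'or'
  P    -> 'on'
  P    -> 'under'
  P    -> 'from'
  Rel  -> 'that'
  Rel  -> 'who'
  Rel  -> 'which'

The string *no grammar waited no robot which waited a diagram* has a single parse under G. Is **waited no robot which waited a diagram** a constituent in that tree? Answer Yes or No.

[S [NP [Det no] [N grammar]] [VP [V waited] [NP [NP [Det no] [N robot]] [RelC [Rel which] [VP [V waited] [NP [Det a] [N diagram]]]]]]]
The words 'waited no robot which waited a diagram' are exhaustively dominated by a single VP node (built by VP → V NP), so they form a constituent.

Yes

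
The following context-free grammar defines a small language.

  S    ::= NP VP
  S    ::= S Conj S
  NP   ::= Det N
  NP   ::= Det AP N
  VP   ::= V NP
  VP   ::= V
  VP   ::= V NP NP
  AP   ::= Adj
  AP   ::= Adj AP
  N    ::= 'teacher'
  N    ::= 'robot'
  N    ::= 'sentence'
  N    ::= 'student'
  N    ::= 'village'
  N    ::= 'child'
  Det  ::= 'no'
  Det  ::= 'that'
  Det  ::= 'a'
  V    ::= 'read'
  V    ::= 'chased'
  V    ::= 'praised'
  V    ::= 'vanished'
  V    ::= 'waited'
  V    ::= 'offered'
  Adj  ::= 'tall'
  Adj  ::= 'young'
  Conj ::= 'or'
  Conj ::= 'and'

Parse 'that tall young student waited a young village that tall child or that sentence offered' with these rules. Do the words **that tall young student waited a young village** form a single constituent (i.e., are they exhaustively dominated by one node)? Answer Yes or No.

No

[S [S [NP [Det that] [AP [Adj tall] [AP [Adj young]]] [N student]] [VP [V waited] [NP [Det a] [AP [Adj young]] [N village]] [NP [Det that] [AP [Adj tall]] [N child]]]] [Conj or] [S [NP [Det that] [N sentence]] [VP [V offered]]]]
The smallest constituent containing 'that tall young student waited a young village' is the S spanning 'that tall young student waited a young village that tall child'; no single node in the tree dominates exactly the given words.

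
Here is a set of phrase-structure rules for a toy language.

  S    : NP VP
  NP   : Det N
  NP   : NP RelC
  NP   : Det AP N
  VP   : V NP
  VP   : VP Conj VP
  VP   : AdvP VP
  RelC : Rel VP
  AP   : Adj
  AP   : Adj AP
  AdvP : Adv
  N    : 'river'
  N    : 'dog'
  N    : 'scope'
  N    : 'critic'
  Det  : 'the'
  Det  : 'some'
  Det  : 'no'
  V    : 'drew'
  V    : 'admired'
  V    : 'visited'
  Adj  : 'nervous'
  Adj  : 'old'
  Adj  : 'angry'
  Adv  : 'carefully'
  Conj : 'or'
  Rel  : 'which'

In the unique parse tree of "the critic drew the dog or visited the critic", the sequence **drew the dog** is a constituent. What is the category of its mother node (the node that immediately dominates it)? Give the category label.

[S [NP [Det the] [N critic]] [VP [VP [V drew] [NP [Det the] [N dog]]] [Conj or] [VP [V visited] [NP [Det the] [N critic]]]]]
The span 'drew the dog' is the VP node built by VP → V NP.
Its mother is the VP built by VP → VP Conj VP.

VP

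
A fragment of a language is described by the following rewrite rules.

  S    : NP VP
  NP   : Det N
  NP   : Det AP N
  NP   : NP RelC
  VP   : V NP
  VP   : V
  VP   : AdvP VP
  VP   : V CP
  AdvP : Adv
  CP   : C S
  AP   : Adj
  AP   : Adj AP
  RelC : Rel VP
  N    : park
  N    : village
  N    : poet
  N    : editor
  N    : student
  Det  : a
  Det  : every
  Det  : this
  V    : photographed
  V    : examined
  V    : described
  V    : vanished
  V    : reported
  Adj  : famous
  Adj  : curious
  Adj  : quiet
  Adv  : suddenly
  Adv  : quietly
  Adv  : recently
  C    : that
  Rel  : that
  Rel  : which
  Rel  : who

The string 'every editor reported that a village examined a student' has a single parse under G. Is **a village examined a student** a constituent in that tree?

[S [NP [Det every] [N editor]] [VP [V reported] [CP [C that] [S [NP [Det a] [N village]] [VP [V examined] [NP [Det a] [N student]]]]]]]
The words 'a village examined a student' are exhaustively dominated by a single S node (built by S → NP VP), so they form a constituent.

Yes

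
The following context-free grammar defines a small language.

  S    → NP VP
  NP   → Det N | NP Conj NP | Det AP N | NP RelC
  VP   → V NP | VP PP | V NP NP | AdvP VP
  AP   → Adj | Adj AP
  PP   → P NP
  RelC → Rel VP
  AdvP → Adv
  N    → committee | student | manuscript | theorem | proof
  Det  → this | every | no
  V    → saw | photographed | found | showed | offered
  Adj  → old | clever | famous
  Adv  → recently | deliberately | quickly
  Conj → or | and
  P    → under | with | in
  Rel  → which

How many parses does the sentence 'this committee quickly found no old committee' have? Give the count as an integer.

[S [NP [Det this] [N committee]] [VP [AdvP [Adv quickly]] [VP [V found] [NP [Det no] [AP [Adj old]] [N committee]]]]]
No rule offers an alternative attachment or grouping for any span, so this is the only derivation.

1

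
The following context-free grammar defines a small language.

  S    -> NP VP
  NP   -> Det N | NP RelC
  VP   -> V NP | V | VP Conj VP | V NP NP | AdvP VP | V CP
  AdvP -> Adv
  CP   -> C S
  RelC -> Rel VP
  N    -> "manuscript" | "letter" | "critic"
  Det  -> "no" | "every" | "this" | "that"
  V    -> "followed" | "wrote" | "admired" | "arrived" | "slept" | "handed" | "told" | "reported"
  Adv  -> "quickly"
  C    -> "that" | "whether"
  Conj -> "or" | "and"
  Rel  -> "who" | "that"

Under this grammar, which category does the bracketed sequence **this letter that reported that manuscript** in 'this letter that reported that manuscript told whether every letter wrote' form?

S
  NP
    NP
      Det: this
      N: letter
    RelC
      Rel: that
      VP
        V: reported
        NP
          Det: that
          N: manuscript
  VP
    V: told
    CP
      C: whether
      S
        NP
          Det: every
          N: letter
        VP
          V: wrote
The span 'this letter that reported that manuscript' is the NP node built by NP → NP RelC.

NP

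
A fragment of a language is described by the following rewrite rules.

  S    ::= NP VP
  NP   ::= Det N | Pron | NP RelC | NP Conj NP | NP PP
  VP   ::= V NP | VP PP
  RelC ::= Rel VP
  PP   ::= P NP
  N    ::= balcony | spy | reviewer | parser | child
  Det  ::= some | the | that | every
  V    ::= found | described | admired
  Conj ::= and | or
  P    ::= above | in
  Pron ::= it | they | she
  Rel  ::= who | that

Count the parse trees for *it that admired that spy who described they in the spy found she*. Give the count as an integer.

8

Two of the 8 distinct bracketings:
[S [NP [NP [Pron it]] [RelC [Rel that] [VP [V admired] [NP [NP [Det that] [N spy]] [RelC [Rel who] [VP [V described] [NP [NP [Pron they]] [PP [P in] [NP [Det the] [N spy]]]]]]]]]] [VP [V found] [NP [Pron she]]]]
[S [NP [NP [Pron it]] [RelC [Rel that] [VP [V admired] [NP [NP [Det that] [N spy]] [RelC [Rel who] [VP [VP [V described] [NP [Pron they]]] [PP [P in] [NP [Det the] [N spy]]]]]]]]] [VP [V found] [NP [Pron she]]]]
The difference turns on whether NP → NP PP is used at the relevant span, versus an alternative expansion of NP.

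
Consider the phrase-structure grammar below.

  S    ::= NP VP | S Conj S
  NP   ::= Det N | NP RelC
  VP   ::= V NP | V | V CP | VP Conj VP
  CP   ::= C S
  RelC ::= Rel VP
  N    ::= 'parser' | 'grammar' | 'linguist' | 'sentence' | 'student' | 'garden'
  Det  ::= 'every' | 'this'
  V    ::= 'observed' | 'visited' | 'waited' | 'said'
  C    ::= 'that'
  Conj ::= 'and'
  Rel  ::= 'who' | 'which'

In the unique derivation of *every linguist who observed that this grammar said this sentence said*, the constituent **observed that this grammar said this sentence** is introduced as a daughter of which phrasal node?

RelC

[S [NP [NP [Det every] [N linguist]] [RelC [Rel who] [VP [V observed] [CP [C that] [S [NP [Det this] [N grammar]] [VP [V said] [NP [Det this] [N sentence]]]]]]]] [VP [V said]]]
The span 'observed that this grammar said this sentence' is the VP node built by VP → V CP.
Its mother is the RelC built by RelC → Rel VP.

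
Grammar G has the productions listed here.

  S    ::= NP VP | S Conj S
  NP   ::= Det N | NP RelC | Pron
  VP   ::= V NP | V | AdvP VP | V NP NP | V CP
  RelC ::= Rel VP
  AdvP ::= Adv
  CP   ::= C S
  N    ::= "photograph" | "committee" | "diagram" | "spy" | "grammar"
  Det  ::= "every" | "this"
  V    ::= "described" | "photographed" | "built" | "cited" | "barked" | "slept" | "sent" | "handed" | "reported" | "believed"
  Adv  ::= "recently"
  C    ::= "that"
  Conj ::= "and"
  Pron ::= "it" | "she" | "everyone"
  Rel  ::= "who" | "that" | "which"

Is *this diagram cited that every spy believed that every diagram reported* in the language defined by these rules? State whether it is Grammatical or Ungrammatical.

[S [NP [Det this] [N diagram]] [VP [V cited] [CP [C that] [S [NP [Det every] [N spy]] [VP [V believed] [CP [C that] [S [NP [Det every] [N diagram]] [VP [V reported]]]]]]]]]
Each bracket corresponds to one application of a listed rule, so the string is derivable from S.

Grammatical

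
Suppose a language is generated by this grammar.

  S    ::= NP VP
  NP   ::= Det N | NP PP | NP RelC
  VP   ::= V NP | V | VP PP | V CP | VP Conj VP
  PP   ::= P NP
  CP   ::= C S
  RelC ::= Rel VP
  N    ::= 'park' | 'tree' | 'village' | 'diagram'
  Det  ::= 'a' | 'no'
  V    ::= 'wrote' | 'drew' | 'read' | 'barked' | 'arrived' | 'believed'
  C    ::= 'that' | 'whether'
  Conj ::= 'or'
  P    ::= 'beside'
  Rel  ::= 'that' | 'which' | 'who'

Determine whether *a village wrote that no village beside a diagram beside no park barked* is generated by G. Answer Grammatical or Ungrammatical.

S
  NP
    Det: a
    N: village
  VP
    V: wrote
    CP
      C: that
      S
        NP
          NP
            Det: no
            N: village
          PP
            P: beside
            NP
              NP
                Det: a
                N: diagram
              PP
                P: beside
                NP
                  Det: no
                  N: park
        VP
          V: barked
Each bracket corresponds to one application of a listed rule, so the string is derivable from S.

Grammatical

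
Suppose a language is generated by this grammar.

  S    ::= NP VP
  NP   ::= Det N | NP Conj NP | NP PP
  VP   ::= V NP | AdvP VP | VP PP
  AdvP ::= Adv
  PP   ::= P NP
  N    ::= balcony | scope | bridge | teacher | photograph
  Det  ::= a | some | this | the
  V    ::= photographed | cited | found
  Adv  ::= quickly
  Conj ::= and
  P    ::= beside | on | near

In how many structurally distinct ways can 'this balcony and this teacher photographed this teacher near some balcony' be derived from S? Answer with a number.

The two bracketings:
[S [NP [NP [Det this] [N balcony]] [Conj and] [NP [Det this] [N teacher]]] [VP [V photographed] [NP [NP [Det this] [N teacher]] [PP [P near] [NP [Det some] [N balcony]]]]]]
[S [NP [NP [Det this] [N balcony]] [Conj and] [NP [Det this] [N teacher]]] [VP [VP [V photographed] [NP [Det this] [N teacher]]] [PP [P near] [NP [Det some] [N balcony]]]]]
The difference turns on whether NP → NP PP is used at the relevant span, versus an alternative expansion of NP.

2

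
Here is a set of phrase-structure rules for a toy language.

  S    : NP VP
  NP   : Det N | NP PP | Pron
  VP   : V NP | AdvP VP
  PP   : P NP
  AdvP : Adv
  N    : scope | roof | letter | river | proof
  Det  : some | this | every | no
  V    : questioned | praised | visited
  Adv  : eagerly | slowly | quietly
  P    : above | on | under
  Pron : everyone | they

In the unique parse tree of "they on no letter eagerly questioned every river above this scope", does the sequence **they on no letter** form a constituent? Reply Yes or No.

[S [NP [NP [Pron they]] [PP [P on] [NP [Det no] [N letter]]]] [VP [AdvP [Adv eagerly]] [VP [V questioned] [NP [NP [Det every] [N river]] [PP [P above] [NP [Det this] [N scope]]]]]]]
The words 'they on no letter' are exhaustively dominated by a single NP node (built by NP → NP PP), so they form a constituent.

Yes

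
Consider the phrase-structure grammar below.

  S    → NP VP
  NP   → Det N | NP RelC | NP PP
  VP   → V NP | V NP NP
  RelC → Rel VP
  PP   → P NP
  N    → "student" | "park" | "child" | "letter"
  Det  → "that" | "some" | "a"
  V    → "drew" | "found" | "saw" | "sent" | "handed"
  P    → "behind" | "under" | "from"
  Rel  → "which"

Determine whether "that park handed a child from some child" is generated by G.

[S [NP [Det that] [N park]] [VP [V handed] [NP [NP [Det a] [N child]] [PP [P from] [NP [Det some] [N child]]]]]]
Each bracket corresponds to one application of a listed rule, so the string is derivable from S.

Grammatical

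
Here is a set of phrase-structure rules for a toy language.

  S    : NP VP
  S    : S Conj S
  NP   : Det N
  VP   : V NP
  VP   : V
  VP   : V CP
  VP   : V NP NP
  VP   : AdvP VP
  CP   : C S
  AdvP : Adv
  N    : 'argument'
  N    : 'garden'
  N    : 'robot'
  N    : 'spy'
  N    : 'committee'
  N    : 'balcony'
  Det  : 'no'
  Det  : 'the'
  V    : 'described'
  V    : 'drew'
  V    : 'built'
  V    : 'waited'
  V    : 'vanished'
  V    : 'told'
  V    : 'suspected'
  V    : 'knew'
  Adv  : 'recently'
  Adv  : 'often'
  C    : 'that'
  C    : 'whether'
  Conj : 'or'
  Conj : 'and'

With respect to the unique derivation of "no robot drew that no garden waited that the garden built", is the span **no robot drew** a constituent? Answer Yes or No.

No

[S [NP [Det no] [N robot]] [VP [V drew] [CP [C that] [S [NP [Det no] [N garden]] [VP [V waited] [CP [C that] [S [NP [Det the] [N garden]] [VP [V built]]]]]]]]]
The smallest constituent containing 'no robot drew' is the S spanning 'no robot drew that no garden waited that the garden built'; no single node in the tree dominates exactly the given words.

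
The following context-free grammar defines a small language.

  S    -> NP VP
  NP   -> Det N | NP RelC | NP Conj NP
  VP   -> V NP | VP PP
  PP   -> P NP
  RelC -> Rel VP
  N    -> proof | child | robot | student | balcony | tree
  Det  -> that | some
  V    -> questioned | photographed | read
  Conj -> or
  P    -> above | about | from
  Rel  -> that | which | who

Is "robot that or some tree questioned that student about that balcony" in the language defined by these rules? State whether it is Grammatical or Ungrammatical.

Ungrammatical

A Det/Rel word can never sit immediately before a Conj word in any string this grammar generates, so the substring 'that or' rules out a derivation.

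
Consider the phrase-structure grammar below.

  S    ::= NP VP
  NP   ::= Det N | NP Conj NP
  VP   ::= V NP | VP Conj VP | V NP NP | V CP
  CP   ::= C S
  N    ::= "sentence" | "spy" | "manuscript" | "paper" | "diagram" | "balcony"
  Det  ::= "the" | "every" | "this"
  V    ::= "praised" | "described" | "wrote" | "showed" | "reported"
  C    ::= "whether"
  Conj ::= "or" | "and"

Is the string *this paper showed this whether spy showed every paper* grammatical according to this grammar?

A Det word can never sit immediately before a C word in any string this grammar generates, so the substring 'this whether' rules out a derivation.

Ungrammatical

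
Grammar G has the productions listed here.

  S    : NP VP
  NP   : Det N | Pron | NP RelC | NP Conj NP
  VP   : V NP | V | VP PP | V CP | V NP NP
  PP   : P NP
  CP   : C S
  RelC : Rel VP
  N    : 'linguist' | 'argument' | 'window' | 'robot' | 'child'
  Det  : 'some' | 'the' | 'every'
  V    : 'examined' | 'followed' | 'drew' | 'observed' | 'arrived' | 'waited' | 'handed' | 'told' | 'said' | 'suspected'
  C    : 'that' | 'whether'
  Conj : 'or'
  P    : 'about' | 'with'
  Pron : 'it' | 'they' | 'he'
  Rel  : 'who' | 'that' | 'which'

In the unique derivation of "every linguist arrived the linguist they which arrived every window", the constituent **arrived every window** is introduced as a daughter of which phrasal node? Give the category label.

RelC

[S [NP [Det every] [N linguist]] [VP [V arrived] [NP [Det the] [N linguist]] [NP [NP [Pron they]] [RelC [Rel which] [VP [V arrived] [NP [Det every] [N window]]]]]]]
The span 'arrived every window' is the VP node built by VP → V NP.
Its mother is the RelC built by RelC → Rel VP.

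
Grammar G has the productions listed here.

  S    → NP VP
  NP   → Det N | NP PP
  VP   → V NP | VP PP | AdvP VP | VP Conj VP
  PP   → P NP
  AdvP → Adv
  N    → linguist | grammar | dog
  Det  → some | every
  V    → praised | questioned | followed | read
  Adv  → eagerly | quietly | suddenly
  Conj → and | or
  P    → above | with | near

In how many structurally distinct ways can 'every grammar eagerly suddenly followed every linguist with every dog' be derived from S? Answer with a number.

Two of the 4 distinct bracketings:
[S [NP [Det every] [N grammar]] [VP [VP [AdvP [Adv eagerly]] [VP [AdvP [Adv suddenly]] [VP [V followed] [NP [Det every] [N linguist]]]]] [PP [P with] [NP [Det every] [N dog]]]]]
[S [NP [Det every] [N grammar]] [VP [AdvP [Adv eagerly]] [VP [VP [AdvP [Adv suddenly]] [VP [V followed] [NP [Det every] [N linguist]]]] [PP [P with] [NP [Det every] [N dog]]]]]]
The trees differ in how a recursive rule is bracketed over the same span.

4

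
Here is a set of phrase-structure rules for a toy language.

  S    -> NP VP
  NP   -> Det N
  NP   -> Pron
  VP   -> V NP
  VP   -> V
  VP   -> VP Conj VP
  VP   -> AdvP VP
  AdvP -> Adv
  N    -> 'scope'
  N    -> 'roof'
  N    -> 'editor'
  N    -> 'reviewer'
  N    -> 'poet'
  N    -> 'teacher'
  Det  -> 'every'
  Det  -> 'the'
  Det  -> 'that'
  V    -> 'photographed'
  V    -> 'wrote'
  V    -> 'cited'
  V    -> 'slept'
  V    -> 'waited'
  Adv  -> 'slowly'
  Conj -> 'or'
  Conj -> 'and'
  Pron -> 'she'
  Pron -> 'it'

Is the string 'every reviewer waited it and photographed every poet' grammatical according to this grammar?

[S [NP [Det every] [N reviewer]] [VP [VP [V waited] [NP [Pron it]]] [Conj and] [VP [V photographed] [NP [Det every] [N poet]]]]]
The bracketing above is licensed at every node by one of the given productions, with S at the root.

Grammatical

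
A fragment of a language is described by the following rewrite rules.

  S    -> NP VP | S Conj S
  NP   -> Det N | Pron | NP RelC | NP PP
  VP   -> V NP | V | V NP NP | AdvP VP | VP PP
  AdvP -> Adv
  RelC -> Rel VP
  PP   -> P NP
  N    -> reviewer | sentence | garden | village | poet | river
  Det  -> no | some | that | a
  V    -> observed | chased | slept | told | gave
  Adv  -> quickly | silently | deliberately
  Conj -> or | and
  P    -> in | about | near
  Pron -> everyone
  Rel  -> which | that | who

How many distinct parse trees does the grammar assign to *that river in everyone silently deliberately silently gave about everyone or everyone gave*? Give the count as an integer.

4

Two of the 4 distinct bracketings:
[S [S [NP [NP [Det that] [N river]] [PP [P in] [NP [Pron everyone]]]] [VP [AdvP [Adv silently]] [VP [AdvP [Adv deliberately]] [VP [AdvP [Adv silently]] [VP [VP [V gave]] [PP [P about] [NP [Pron everyone]]]]]]]] [Conj or] [S [NP [Pron everyone]] [VP [V gave]]]]
[S [S [NP [NP [Det that] [N river]] [PP [P in] [NP [Pron everyone]]]] [VP [AdvP [Adv silently]] [VP [AdvP [Adv deliberately]] [VP [VP [AdvP [Adv silently]] [VP [V gave]]] [PP [P about] [NP [Pron everyone]]]]]]] [Conj or] [S [NP [Pron everyone]] [VP [V gave]]]]
The trees differ in how a recursive rule is bracketed over the same span.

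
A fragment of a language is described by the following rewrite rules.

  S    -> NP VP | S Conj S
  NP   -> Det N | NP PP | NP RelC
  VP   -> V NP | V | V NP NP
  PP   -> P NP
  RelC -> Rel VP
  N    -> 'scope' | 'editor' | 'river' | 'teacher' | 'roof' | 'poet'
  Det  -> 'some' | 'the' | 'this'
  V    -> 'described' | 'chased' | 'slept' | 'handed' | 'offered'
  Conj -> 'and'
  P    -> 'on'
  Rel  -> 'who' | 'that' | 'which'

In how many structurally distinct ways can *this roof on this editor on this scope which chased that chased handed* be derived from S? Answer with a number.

Two of the 9 distinct bracketings:
[S [NP [NP [Det this] [N roof]] [PP [P on] [NP [NP [Det this] [N editor]] [PP [P on] [NP [NP [NP [Det this] [N scope]] [RelC [Rel which] [VP [V chased]]]] [RelC [Rel that] [VP [V chased]]]]]]]] [VP [V handed]]]
[S [NP [NP [Det this] [N roof]] [PP [P on] [NP [NP [NP [Det this] [N editor]] [PP [P on] [NP [NP [Det this] [N scope]] [RelC [Rel which] [VP [V chased]]]]]] [RelC [Rel that] [VP [V chased]]]]]] [VP [V handed]]]
The trees differ in how a recursive rule is bracketed over the same span.

9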